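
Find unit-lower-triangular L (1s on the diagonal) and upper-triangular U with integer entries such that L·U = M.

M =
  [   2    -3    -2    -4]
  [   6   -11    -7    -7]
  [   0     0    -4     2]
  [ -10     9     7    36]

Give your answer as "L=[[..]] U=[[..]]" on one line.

  r1 -= 3·r0 → [0,-2,-1,5]
  r2 -= 0·r0 → [0,0,-4,2]
  r3 -= -5·r0 → [0,-6,-3,16]
  r2 -= 0·r1 → [0,0,-4,2]
  r3 -= 3·r1 → [0,0,0,1]
  r3 -= 0·r2 → [0,0,0,1]

L=[[1,0,0,0],[3,1,0,0],[0,0,1,0],[-5,3,0,1]] U=[[2,-3,-2,-4],[0,-2,-1,5],[0,0,-4,2],[0,0,0,1]]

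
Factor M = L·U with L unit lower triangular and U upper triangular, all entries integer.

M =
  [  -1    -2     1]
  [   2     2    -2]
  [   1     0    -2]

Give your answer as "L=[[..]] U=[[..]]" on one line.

  R1 -= -2·R0 → [0,-2,0]
  R2 -= -1·R0 → [0,-2,-1]
  R2 -= 1·R1 → [0,0,-1]

L=[[1,0,0],[-2,1,0],[-1,1,1]] U=[[-1,-2,1],[0,-2,0],[0,0,-1]]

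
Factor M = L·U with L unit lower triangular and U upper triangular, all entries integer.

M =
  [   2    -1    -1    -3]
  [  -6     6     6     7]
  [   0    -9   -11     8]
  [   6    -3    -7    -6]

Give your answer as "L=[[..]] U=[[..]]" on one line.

L=[[1,0,0,0],[-3,1,0,0],[0,-3,1,0],[3,0,2,1]] U=[[2,-1,-1,-3],[0,3,3,-2],[0,0,-2,2],[0,0,0,-1]]

  row1 -= -3·row0 → [0,3,3,-2]
  row2 -= 0·row0 → [0,-9,-11,8]
  row3 -= 3·row0 → [0,0,-4,3]
  row2 -= -3·row1 → [0,0,-2,2]
  row3 -= 0·row1 → [0,0,-4,3]
  row3 -= 2·row2 → [0,0,0,-1]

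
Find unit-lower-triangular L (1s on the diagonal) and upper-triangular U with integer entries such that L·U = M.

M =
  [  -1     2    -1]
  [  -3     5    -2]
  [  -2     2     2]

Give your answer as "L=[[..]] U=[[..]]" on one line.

L=[[1,0,0],[3,1,0],[2,2,1]] U=[[-1,2,-1],[0,-1,1],[0,0,2]]

  row1 -= 3·row0 → [0,-1,1]
  row2 -= 2·row0 → [0,-2,4]
  row2 -= 2·row1 → [0,0,2]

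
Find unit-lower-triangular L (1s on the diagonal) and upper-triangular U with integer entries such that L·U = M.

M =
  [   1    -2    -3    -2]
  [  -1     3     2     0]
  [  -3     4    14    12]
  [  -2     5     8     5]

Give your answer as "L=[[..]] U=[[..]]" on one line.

  row1 -= -1·row0 → [0,1,-1,-2]
  row2 -= -3·row0 → [0,-2,5,6]
  row3 -= -2·row0 → [0,1,2,1]
  row2 -= -2·row1 → [0,0,3,2]
  row3 -= 1·row1 → [0,0,3,3]
  row3 -= 1·row2 → [0,0,0,1]

L=[[1,0,0,0],[-1,1,0,0],[-3,-2,1,0],[-2,1,1,1]] U=[[1,-2,-3,-2],[0,1,-1,-2],[0,0,3,2],[0,0,0,1]]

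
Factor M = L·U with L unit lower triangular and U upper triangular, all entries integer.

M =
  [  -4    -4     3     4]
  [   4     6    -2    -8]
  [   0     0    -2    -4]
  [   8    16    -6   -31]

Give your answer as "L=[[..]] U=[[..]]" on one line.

  r1 -= -1·r0 → [0,2,1,-4]
  r2 -= 0·r0 → [0,0,-2,-4]
  r3 -= -2·r0 → [0,8,0,-23]
  r2 -= 0·r1 → [0,0,-2,-4]
  r3 -= 4·r1 → [0,0,-4,-7]
  r3 -= 2·r2 → [0,0,0,1]

L=[[1,0,0,0],[-1,1,0,0],[0,0,1,0],[-2,4,2,1]] U=[[-4,-4,3,4],[0,2,1,-4],[0,0,-2,-4],[0,0,0,1]]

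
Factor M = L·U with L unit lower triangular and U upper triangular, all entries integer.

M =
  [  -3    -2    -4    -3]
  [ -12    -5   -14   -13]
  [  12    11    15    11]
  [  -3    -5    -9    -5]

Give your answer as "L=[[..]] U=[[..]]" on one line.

  R1 -= 4·R0 → [0,3,2,-1]
  R2 -= -4·R0 → [0,3,-1,-1]
  R3 -= 1·R0 → [0,-3,-5,-2]
  R2 -= 1·R1 → [0,0,-3,0]
  R3 -= -1·R1 → [0,0,-3,-3]
  R3 -= 1·R2 → [0,0,0,-3]

L=[[1,0,0,0],[4,1,0,0],[-4,1,1,0],[1,-1,1,1]] U=[[-3,-2,-4,-3],[0,3,2,-1],[0,0,-3,0],[0,0,0,-3]]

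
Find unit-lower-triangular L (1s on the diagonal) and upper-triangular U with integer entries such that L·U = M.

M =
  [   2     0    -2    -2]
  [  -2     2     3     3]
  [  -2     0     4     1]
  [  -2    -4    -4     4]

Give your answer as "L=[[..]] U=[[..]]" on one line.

L=[[1,0,0,0],[-1,1,0,0],[-1,0,1,0],[-1,-2,-2,1]] U=[[2,0,-2,-2],[0,2,1,1],[0,0,2,-1],[0,0,0,2]]

  R1 -= -1·R0 → [0,2,1,1]
  R2 -= -1·R0 → [0,0,2,-1]
  R3 -= -1·R0 → [0,-4,-6,2]
  R2 -= 0·R1 → [0,0,2,-1]
  R3 -= -2·R1 → [0,0,-4,4]
  R3 -= -2·R2 → [0,0,0,2]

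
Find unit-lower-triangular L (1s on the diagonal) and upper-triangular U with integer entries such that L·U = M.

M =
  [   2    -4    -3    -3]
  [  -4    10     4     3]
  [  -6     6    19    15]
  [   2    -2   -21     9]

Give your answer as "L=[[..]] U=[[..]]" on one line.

L=[[1,0,0,0],[-2,1,0,0],[-3,-3,1,0],[1,1,-4,1]] U=[[2,-4,-3,-3],[0,2,-2,-3],[0,0,4,-3],[0,0,0,3]]

  r1 -= -2·r0 → [0,2,-2,-3]
  r2 -= -3·r0 → [0,-6,10,6]
  r3 -= 1·r0 → [0,2,-18,12]
  r2 -= -3·r1 → [0,0,4,-3]
  r3 -= 1·r1 → [0,0,-16,15]
  r3 -= -4·r2 → [0,0,0,3]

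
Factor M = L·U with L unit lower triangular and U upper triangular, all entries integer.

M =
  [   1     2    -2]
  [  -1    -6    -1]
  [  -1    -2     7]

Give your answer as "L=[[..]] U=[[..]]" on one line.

  r1 -= -1·r0 → [0,-4,-3]
  r2 -= -1·r0 → [0,0,5]
  r2 -= 0·r1 → [0,0,5]

L=[[1,0,0],[-1,1,0],[-1,0,1]] U=[[1,2,-2],[0,-4,-3],[0,0,5]]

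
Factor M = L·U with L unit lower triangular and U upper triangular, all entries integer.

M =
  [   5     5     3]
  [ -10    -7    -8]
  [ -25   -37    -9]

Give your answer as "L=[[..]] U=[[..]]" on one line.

  r1 -= -2·r0 → [0,3,-2]
  r2 -= -5·r0 → [0,-12,6]
  r2 -= -4·r1 → [0,0,-2]

L=[[1,0,0],[-2,1,0],[-5,-4,1]] U=[[5,5,3],[0,3,-2],[0,0,-2]]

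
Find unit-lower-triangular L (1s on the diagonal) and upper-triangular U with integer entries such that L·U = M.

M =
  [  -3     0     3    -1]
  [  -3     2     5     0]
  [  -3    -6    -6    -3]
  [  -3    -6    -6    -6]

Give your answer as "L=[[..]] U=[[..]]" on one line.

L=[[1,0,0,0],[1,1,0,0],[1,-3,1,0],[1,-3,1,1]] U=[[-3,0,3,-1],[0,2,2,1],[0,0,-3,1],[0,0,0,-3]]

  row1 -= 1·row0 → [0,2,2,1]
  row2 -= 1·row0 → [0,-6,-9,-2]
  row3 -= 1·row0 → [0,-6,-9,-5]
  row2 -= -3·row1 → [0,0,-3,1]
  row3 -= -3·row1 → [0,0,-3,-2]
  row3 -= 1·row2 → [0,0,0,-3]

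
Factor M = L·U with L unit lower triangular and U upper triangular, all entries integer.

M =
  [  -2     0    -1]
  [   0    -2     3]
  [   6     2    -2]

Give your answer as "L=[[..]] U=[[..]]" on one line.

L=[[1,0,0],[0,1,0],[-3,-1,1]] U=[[-2,0,-1],[0,-2,3],[0,0,-2]]

  R1 -= 0·R0 → [0,-2,3]
  R2 -= -3·R0 → [0,2,-5]
  R2 -= -1·R1 → [0,0,-2]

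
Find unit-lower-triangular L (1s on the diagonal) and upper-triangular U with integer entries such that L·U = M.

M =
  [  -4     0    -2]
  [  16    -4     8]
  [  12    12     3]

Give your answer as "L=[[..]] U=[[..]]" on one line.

  row1 -= -4·row0 → [0,-4,0]
  row2 -= -3·row0 → [0,12,-3]
  row2 -= -3·row1 → [0,0,-3]

L=[[1,0,0],[-4,1,0],[-3,-3,1]] U=[[-4,0,-2],[0,-4,0],[0,0,-3]]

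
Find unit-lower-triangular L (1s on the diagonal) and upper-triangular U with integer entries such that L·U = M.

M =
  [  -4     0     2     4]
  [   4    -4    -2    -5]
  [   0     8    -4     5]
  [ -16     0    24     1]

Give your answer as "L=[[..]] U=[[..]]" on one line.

  R1 -= -1·R0 → [0,-4,0,-1]
  R2 -= 0·R0 → [0,8,-4,5]
  R3 -= 4·R0 → [0,0,16,-15]
  R2 -= -2·R1 → [0,0,-4,3]
  R3 -= 0·R1 → [0,0,16,-15]
  R3 -= -4·R2 → [0,0,0,-3]

L=[[1,0,0,0],[-1,1,0,0],[0,-2,1,0],[4,0,-4,1]] U=[[-4,0,2,4],[0,-4,0,-1],[0,0,-4,3],[0,0,0,-3]]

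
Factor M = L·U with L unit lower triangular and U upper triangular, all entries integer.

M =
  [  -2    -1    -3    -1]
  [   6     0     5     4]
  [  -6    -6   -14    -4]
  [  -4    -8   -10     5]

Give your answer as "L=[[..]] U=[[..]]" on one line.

  r1 -= -3·r0 → [0,-3,-4,1]
  r2 -= 3·r0 → [0,-3,-5,-1]
  r3 -= 2·r0 → [0,-6,-4,7]
  r2 -= 1·r1 → [0,0,-1,-2]
  r3 -= 2·r1 → [0,0,4,5]
  r3 -= -4·r2 → [0,0,0,-3]

L=[[1,0,0,0],[-3,1,0,0],[3,1,1,0],[2,2,-4,1]] U=[[-2,-1,-3,-1],[0,-3,-4,1],[0,0,-1,-2],[0,0,0,-3]]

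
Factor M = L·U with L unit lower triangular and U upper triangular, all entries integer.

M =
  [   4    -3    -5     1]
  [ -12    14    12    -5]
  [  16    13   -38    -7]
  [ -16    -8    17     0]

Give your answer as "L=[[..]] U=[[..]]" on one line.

L=[[1,0,0,0],[-3,1,0,0],[4,5,1,0],[-4,-4,5,1]] U=[[4,-3,-5,1],[0,5,-3,-2],[0,0,-3,-1],[0,0,0,1]]

  r1 -= -3·r0 → [0,5,-3,-2]
  r2 -= 4·r0 → [0,25,-18,-11]
  r3 -= -4·r0 → [0,-20,-3,4]
  r2 -= 5·r1 → [0,0,-3,-1]
  r3 -= -4·r1 → [0,0,-15,-4]
  r3 -= 5·r2 → [0,0,0,1]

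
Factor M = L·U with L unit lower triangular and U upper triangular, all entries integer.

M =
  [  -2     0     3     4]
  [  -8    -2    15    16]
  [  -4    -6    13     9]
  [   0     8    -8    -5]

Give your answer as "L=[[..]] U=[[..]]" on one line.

L=[[1,0,0,0],[4,1,0,0],[2,3,1,0],[0,-4,-2,1]] U=[[-2,0,3,4],[0,-2,3,0],[0,0,-2,1],[0,0,0,-3]]

  r1 -= 4·r0 → [0,-2,3,0]
  r2 -= 2·r0 → [0,-6,7,1]
  r3 -= 0·r0 → [0,8,-8,-5]
  r2 -= 3·r1 → [0,0,-2,1]
  r3 -= -4·r1 → [0,0,4,-5]
  r3 -= -2·r2 → [0,0,0,-3]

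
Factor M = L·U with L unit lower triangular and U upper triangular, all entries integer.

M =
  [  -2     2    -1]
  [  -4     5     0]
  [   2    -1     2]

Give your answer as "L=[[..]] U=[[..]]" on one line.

L=[[1,0,0],[2,1,0],[-1,1,1]] U=[[-2,2,-1],[0,1,2],[0,0,-1]]

  row1 -= 2·row0 → [0,1,2]
  row2 -= -1·row0 → [0,1,1]
  row2 -= 1·row1 → [0,0,-1]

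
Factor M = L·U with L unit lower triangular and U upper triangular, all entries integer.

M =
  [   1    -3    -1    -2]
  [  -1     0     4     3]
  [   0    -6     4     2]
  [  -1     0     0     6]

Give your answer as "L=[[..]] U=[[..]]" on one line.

  r1 -= -1·r0 → [0,-3,3,1]
  r2 -= 0·r0 → [0,-6,4,2]
  r3 -= -1·r0 → [0,-3,-1,4]
  r2 -= 2·r1 → [0,0,-2,0]
  r3 -= 1·r1 → [0,0,-4,3]
  r3 -= 2·r2 → [0,0,0,3]

L=[[1,0,0,0],[-1,1,0,0],[0,2,1,0],[-1,1,2,1]] U=[[1,-3,-1,-2],[0,-3,3,1],[0,0,-2,0],[0,0,0,3]]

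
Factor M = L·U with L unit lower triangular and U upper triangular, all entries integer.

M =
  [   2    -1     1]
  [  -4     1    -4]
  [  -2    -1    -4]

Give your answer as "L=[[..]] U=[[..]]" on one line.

  row1 -= -2·row0 → [0,-1,-2]
  row2 -= -1·row0 → [0,-2,-3]
  row2 -= 2·row1 → [0,0,1]

L=[[1,0,0],[-2,1,0],[-1,2,1]] U=[[2,-1,1],[0,-1,-2],[0,0,1]]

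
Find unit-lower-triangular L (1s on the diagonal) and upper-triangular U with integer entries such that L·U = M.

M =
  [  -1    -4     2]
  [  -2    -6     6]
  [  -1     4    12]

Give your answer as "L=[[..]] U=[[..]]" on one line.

L=[[1,0,0],[2,1,0],[1,4,1]] U=[[-1,-4,2],[0,2,2],[0,0,2]]

  r1 -= 2·r0 → [0,2,2]
  r2 -= 1·r0 → [0,8,10]
  r2 -= 4·r1 → [0,0,2]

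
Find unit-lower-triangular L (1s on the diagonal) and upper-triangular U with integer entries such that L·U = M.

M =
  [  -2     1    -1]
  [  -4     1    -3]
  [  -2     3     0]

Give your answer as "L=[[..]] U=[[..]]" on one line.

L=[[1,0,0],[2,1,0],[1,-2,1]] U=[[-2,1,-1],[0,-1,-1],[0,0,-1]]

  r1 -= 2·r0 → [0,-1,-1]
  r2 -= 1·r0 → [0,2,1]
  r2 -= -2·r1 → [0,0,-1]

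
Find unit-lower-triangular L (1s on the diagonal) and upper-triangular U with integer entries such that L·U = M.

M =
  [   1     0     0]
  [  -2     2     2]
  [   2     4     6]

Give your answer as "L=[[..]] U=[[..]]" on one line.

L=[[1,0,0],[-2,1,0],[2,2,1]] U=[[1,0,0],[0,2,2],[0,0,2]]

  r1 -= -2·r0 → [0,2,2]
  r2 -= 2·r0 → [0,4,6]
  r2 -= 2·r1 → [0,0,2]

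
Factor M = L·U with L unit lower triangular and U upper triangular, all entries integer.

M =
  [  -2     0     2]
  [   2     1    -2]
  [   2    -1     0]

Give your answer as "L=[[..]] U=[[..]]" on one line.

L=[[1,0,0],[-1,1,0],[-1,-1,1]] U=[[-2,0,2],[0,1,0],[0,0,2]]

  r1 -= -1·r0 → [0,1,0]
  r2 -= -1·r0 → [0,-1,2]
  r2 -= -1·r1 → [0,0,2]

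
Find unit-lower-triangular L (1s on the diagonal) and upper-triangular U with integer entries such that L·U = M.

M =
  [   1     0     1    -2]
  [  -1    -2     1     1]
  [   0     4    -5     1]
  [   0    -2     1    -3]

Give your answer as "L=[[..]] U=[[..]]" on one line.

  R1 -= -1·R0 → [0,-2,2,-1]
  R2 -= 0·R0 → [0,4,-5,1]
  R3 -= 0·R0 → [0,-2,1,-3]
  R2 -= -2·R1 → [0,0,-1,-1]
  R3 -= 1·R1 → [0,0,-1,-2]
  R3 -= 1·R2 → [0,0,0,-1]

L=[[1,0,0,0],[-1,1,0,0],[0,-2,1,0],[0,1,1,1]] U=[[1,0,1,-2],[0,-2,2,-1],[0,0,-1,-1],[0,0,0,-1]]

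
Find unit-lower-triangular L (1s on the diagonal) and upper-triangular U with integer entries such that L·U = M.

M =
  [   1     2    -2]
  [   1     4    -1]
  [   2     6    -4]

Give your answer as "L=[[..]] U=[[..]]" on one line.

  R1 -= 1·R0 → [0,2,1]
  R2 -= 2·R0 → [0,2,0]
  R2 -= 1·R1 → [0,0,-1]

L=[[1,0,0],[1,1,0],[2,1,1]] U=[[1,2,-2],[0,2,1],[0,0,-1]]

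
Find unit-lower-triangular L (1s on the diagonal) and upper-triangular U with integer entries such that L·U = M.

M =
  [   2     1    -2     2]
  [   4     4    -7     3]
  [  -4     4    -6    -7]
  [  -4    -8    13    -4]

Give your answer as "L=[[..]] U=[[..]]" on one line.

L=[[1,0,0,0],[2,1,0,0],[-2,3,1,0],[-2,-3,0,1]] U=[[2,1,-2,2],[0,2,-3,-1],[0,0,-1,0],[0,0,0,-3]]

  R1 -= 2·R0 → [0,2,-3,-1]
  R2 -= -2·R0 → [0,6,-10,-3]
  R3 -= -2·R0 → [0,-6,9,0]
  R2 -= 3·R1 → [0,0,-1,0]
  R3 -= -3·R1 → [0,0,0,-3]
  R3 -= 0·R2 → [0,0,0,-3]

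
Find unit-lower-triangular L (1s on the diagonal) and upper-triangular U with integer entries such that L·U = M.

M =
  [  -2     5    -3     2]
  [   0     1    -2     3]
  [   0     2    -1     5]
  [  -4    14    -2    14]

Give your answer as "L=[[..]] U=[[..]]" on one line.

L=[[1,0,0,0],[0,1,0,0],[0,2,1,0],[2,4,4,1]] U=[[-2,5,-3,2],[0,1,-2,3],[0,0,3,-1],[0,0,0,2]]

  row1 -= 0·row0 → [0,1,-2,3]
  row2 -= 0·row0 → [0,2,-1,5]
  row3 -= 2·row0 → [0,4,4,10]
  row2 -= 2·row1 → [0,0,3,-1]
  row3 -= 4·row1 → [0,0,12,-2]
  row3 -= 4·row2 → [0,0,0,2]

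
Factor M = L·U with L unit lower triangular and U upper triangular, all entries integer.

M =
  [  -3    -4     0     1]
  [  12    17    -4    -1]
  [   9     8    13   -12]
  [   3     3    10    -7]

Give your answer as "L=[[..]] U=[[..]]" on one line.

  r1 -= -4·r0 → [0,1,-4,3]
  r2 -= -3·r0 → [0,-4,13,-9]
  r3 -= -1·r0 → [0,-1,10,-6]
  r2 -= -4·r1 → [0,0,-3,3]
  r3 -= -1·r1 → [0,0,6,-3]
  r3 -= -2·r2 → [0,0,0,3]

L=[[1,0,0,0],[-4,1,0,0],[-3,-4,1,0],[-1,-1,-2,1]] U=[[-3,-4,0,1],[0,1,-4,3],[0,0,-3,3],[0,0,0,3]]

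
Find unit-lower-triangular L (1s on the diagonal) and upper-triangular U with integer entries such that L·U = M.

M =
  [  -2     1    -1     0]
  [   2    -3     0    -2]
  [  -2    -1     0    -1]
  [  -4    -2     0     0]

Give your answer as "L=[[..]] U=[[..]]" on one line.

  R1 -= -1·R0 → [0,-2,-1,-2]
  R2 -= 1·R0 → [0,-2,1,-1]
  R3 -= 2·R0 → [0,-4,2,0]
  R2 -= 1·R1 → [0,0,2,1]
  R3 -= 2·R1 → [0,0,4,4]
  R3 -= 2·R2 → [0,0,0,2]

L=[[1,0,0,0],[-1,1,0,0],[1,1,1,0],[2,2,2,1]] U=[[-2,1,-1,0],[0,-2,-1,-2],[0,0,2,1],[0,0,0,2]]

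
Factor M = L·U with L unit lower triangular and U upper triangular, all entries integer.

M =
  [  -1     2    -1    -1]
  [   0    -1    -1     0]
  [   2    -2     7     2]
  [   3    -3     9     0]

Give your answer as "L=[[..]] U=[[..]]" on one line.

L=[[1,0,0,0],[0,1,0,0],[-2,-2,1,0],[-3,-3,1,1]] U=[[-1,2,-1,-1],[0,-1,-1,0],[0,0,3,0],[0,0,0,-3]]

  R1 -= 0·R0 → [0,-1,-1,0]
  R2 -= -2·R0 → [0,2,5,0]
  R3 -= -3·R0 → [0,3,6,-3]
  R2 -= -2·R1 → [0,0,3,0]
  R3 -= -3·R1 → [0,0,3,-3]
  R3 -= 1·R2 → [0,0,0,-3]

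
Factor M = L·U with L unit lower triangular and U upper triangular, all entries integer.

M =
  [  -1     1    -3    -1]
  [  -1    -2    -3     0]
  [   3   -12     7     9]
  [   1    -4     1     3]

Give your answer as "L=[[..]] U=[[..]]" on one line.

  r1 -= 1·r0 → [0,-3,0,1]
  r2 -= -3·r0 → [0,-9,-2,6]
  r3 -= -1·r0 → [0,-3,-2,2]
  r2 -= 3·r1 → [0,0,-2,3]
  r3 -= 1·r1 → [0,0,-2,1]
  r3 -= 1·r2 → [0,0,0,-2]

L=[[1,0,0,0],[1,1,0,0],[-3,3,1,0],[-1,1,1,1]] U=[[-1,1,-3,-1],[0,-3,0,1],[0,0,-2,3],[0,0,0,-2]]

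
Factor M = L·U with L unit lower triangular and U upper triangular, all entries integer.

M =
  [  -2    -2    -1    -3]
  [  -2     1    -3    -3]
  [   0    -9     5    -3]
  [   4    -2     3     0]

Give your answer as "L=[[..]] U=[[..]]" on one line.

L=[[1,0,0,0],[1,1,0,0],[0,-3,1,0],[-2,-2,3,1]] U=[[-2,-2,-1,-3],[0,3,-2,0],[0,0,-1,-3],[0,0,0,3]]

  row1 -= 1·row0 → [0,3,-2,0]
  row2 -= 0·row0 → [0,-9,5,-3]
  row3 -= -2·row0 → [0,-6,1,-6]
  row2 -= -3·row1 → [0,0,-1,-3]
  row3 -= -2·row1 → [0,0,-3,-6]
  row3 -= 3·row2 → [0,0,0,3]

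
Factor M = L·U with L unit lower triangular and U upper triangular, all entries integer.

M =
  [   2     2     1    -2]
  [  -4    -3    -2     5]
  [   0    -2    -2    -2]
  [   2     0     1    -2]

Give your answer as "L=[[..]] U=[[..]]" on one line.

  row1 -= -2·row0 → [0,1,0,1]
  row2 -= 0·row0 → [0,-2,-2,-2]
  row3 -= 1·row0 → [0,-2,0,0]
  row2 -= -2·row1 → [0,0,-2,0]
  row3 -= -2·row1 → [0,0,0,2]
  row3 -= 0·row2 → [0,0,0,2]

L=[[1,0,0,0],[-2,1,0,0],[0,-2,1,0],[1,-2,0,1]] U=[[2,2,1,-2],[0,1,0,1],[0,0,-2,0],[0,0,0,2]]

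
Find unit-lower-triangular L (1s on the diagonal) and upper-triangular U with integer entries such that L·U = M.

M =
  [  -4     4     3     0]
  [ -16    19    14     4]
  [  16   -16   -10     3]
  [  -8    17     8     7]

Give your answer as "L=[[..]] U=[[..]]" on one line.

  r1 -= 4·r0 → [0,3,2,4]
  r2 -= -4·r0 → [0,0,2,3]
  r3 -= 2·r0 → [0,9,2,7]
  r2 -= 0·r1 → [0,0,2,3]
  r3 -= 3·r1 → [0,0,-4,-5]
  r3 -= -2·r2 → [0,0,0,1]

L=[[1,0,0,0],[4,1,0,0],[-4,0,1,0],[2,3,-2,1]] U=[[-4,4,3,0],[0,3,2,4],[0,0,2,3],[0,0,0,1]]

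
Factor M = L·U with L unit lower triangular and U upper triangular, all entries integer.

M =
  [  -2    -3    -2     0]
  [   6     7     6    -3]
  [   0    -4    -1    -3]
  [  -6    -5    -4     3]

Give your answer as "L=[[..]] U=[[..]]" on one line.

  row1 -= -3·row0 → [0,-2,0,-3]
  row2 -= 0·row0 → [0,-4,-1,-3]
  row3 -= 3·row0 → [0,4,2,3]
  row2 -= 2·row1 → [0,0,-1,3]
  row3 -= -2·row1 → [0,0,2,-3]
  row3 -= -2·row2 → [0,0,0,3]

L=[[1,0,0,0],[-3,1,0,0],[0,2,1,0],[3,-2,-2,1]] U=[[-2,-3,-2,0],[0,-2,0,-3],[0,0,-1,3],[0,0,0,3]]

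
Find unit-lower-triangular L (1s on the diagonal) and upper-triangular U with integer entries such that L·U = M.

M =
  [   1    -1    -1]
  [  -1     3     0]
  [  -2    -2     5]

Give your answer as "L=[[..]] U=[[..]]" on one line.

L=[[1,0,0],[-1,1,0],[-2,-2,1]] U=[[1,-1,-1],[0,2,-1],[0,0,1]]

  r1 -= -1·r0 → [0,2,-1]
  r2 -= -2·r0 → [0,-4,3]
  r2 -= -2·r1 → [0,0,1]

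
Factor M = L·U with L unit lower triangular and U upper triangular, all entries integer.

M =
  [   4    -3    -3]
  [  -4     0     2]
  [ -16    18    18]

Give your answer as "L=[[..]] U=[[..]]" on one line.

L=[[1,0,0],[-1,1,0],[-4,-2,1]] U=[[4,-3,-3],[0,-3,-1],[0,0,4]]

  R1 -= -1·R0 → [0,-3,-1]
  R2 -= -4·R0 → [0,6,6]
  R2 -= -2·R1 → [0,0,4]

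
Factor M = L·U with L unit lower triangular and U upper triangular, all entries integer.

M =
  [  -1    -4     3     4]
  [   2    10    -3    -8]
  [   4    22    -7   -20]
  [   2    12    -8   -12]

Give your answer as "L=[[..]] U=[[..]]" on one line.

  R1 -= -2·R0 → [0,2,3,0]
  R2 -= -4·R0 → [0,6,5,-4]
  R3 -= -2·R0 → [0,4,-2,-4]
  R2 -= 3·R1 → [0,0,-4,-4]
  R3 -= 2·R1 → [0,0,-8,-4]
  R3 -= 2·R2 → [0,0,0,4]

L=[[1,0,0,0],[-2,1,0,0],[-4,3,1,0],[-2,2,2,1]] U=[[-1,-4,3,4],[0,2,3,0],[0,0,-4,-4],[0,0,0,4]]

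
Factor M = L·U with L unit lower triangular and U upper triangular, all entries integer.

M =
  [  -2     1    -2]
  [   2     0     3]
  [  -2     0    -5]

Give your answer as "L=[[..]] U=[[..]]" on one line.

  r1 -= -1·r0 → [0,1,1]
  r2 -= 1·r0 → [0,-1,-3]
  r2 -= -1·r1 → [0,0,-2]

L=[[1,0,0],[-1,1,0],[1,-1,1]] U=[[-2,1,-2],[0,1,1],[0,0,-2]]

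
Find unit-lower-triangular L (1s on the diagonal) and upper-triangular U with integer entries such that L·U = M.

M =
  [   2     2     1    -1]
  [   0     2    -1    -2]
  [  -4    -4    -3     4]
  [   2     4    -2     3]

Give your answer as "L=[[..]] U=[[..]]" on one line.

  R1 -= 0·R0 → [0,2,-1,-2]
  R2 -= -2·R0 → [0,0,-1,2]
  R3 -= 1·R0 → [0,2,-3,4]
  R2 -= 0·R1 → [0,0,-1,2]
  R3 -= 1·R1 → [0,0,-2,6]
  R3 -= 2·R2 → [0,0,0,2]

L=[[1,0,0,0],[0,1,0,0],[-2,0,1,0],[1,1,2,1]] U=[[2,2,1,-1],[0,2,-1,-2],[0,0,-1,2],[0,0,0,2]]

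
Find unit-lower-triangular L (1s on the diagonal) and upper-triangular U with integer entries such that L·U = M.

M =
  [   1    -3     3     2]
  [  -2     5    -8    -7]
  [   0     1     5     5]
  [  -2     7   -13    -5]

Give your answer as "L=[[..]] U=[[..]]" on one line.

  r1 -= -2·r0 → [0,-1,-2,-3]
  r2 -= 0·r0 → [0,1,5,5]
  r3 -= -2·r0 → [0,1,-7,-1]
  r2 -= -1·r1 → [0,0,3,2]
  r3 -= -1·r1 → [0,0,-9,-4]
  r3 -= -3·r2 → [0,0,0,2]

L=[[1,0,0,0],[-2,1,0,0],[0,-1,1,0],[-2,-1,-3,1]] U=[[1,-3,3,2],[0,-1,-2,-3],[0,0,3,2],[0,0,0,2]]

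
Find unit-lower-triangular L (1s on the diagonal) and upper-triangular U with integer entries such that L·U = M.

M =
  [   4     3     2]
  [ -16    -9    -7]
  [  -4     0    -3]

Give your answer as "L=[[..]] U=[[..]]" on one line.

  r1 -= -4·r0 → [0,3,1]
  r2 -= -1·r0 → [0,3,-1]
  r2 -= 1·r1 → [0,0,-2]

L=[[1,0,0],[-4,1,0],[-1,1,1]] U=[[4,3,2],[0,3,1],[0,0,-2]]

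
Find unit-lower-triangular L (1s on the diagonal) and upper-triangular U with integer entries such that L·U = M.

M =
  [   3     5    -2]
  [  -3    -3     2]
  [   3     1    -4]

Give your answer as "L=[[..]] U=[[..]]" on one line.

  R1 -= -1·R0 → [0,2,0]
  R2 -= 1·R0 → [0,-4,-2]
  R2 -= -2·R1 → [0,0,-2]

L=[[1,0,0],[-1,1,0],[1,-2,1]] U=[[3,5,-2],[0,2,0],[0,0,-2]]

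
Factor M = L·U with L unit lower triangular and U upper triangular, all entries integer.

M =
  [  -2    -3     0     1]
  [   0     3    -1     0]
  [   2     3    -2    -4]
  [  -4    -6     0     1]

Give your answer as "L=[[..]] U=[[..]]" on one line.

  r1 -= 0·r0 → [0,3,-1,0]
  r2 -= -1·r0 → [0,0,-2,-3]
  r3 -= 2·r0 → [0,0,0,-1]
  r2 -= 0·r1 → [0,0,-2,-3]
  r3 -= 0·r1 → [0,0,0,-1]
  r3 -= 0·r2 → [0,0,0,-1]

L=[[1,0,0,0],[0,1,0,0],[-1,0,1,0],[2,0,0,1]] U=[[-2,-3,0,1],[0,3,-1,0],[0,0,-2,-3],[0,0,0,-1]]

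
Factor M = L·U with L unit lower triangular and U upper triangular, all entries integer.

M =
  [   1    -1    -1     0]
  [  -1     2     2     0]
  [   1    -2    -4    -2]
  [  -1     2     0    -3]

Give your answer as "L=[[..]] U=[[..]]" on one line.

L=[[1,0,0,0],[-1,1,0,0],[1,-1,1,0],[-1,1,1,1]] U=[[1,-1,-1,0],[0,1,1,0],[0,0,-2,-2],[0,0,0,-1]]

  row1 -= -1·row0 → [0,1,1,0]
  row2 -= 1·row0 → [0,-1,-3,-2]
  row3 -= -1·row0 → [0,1,-1,-3]
  row2 -= -1·row1 → [0,0,-2,-2]
  row3 -= 1·row1 → [0,0,-2,-3]
  row3 -= 1·row2 → [0,0,0,-1]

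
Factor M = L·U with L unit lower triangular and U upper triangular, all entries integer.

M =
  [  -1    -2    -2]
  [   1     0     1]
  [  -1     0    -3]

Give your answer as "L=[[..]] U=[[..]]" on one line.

  R1 -= -1·R0 → [0,-2,-1]
  R2 -= 1·R0 → [0,2,-1]
  R2 -= -1·R1 → [0,0,-2]

L=[[1,0,0],[-1,1,0],[1,-1,1]] U=[[-1,-2,-2],[0,-2,-1],[0,0,-2]]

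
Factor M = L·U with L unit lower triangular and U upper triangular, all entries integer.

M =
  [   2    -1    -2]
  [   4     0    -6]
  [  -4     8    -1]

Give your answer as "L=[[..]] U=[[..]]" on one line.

  R1 -= 2·R0 → [0,2,-2]
  R2 -= -2·R0 → [0,6,-5]
  R2 -= 3·R1 → [0,0,1]

L=[[1,0,0],[2,1,0],[-2,3,1]] U=[[2,-1,-2],[0,2,-2],[0,0,1]]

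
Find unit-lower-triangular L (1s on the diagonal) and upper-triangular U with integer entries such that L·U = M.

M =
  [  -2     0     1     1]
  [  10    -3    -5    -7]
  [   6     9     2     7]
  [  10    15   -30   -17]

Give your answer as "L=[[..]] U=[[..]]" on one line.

L=[[1,0,0,0],[-5,1,0,0],[-3,-3,1,0],[-5,-5,-5,1]] U=[[-2,0,1,1],[0,-3,0,-2],[0,0,5,4],[0,0,0,-2]]

  r1 -= -5·r0 → [0,-3,0,-2]
  r2 -= -3·r0 → [0,9,5,10]
  r3 -= -5·r0 → [0,15,-25,-12]
  r2 -= -3·r1 → [0,0,5,4]
  r3 -= -5·r1 → [0,0,-25,-22]
  r3 -= -5·r2 → [0,0,0,-2]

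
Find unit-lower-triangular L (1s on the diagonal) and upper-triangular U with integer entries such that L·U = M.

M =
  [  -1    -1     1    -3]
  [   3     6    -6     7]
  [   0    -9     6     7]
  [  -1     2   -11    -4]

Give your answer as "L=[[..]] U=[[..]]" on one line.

L=[[1,0,0,0],[-3,1,0,0],[0,-3,1,0],[1,1,3,1]] U=[[-1,-1,1,-3],[0,3,-3,-2],[0,0,-3,1],[0,0,0,-2]]

  row1 -= -3·row0 → [0,3,-3,-2]
  row2 -= 0·row0 → [0,-9,6,7]
  row3 -= 1·row0 → [0,3,-12,-1]
  row2 -= -3·row1 → [0,0,-3,1]
  row3 -= 1·row1 → [0,0,-9,1]
  row3 -= 3·row2 → [0,0,0,-2]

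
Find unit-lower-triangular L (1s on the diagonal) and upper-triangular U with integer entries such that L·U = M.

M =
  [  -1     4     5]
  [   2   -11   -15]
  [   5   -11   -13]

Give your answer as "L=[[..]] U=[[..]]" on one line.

  r1 -= -2·r0 → [0,-3,-5]
  r2 -= -5·r0 → [0,9,12]
  r2 -= -3·r1 → [0,0,-3]

L=[[1,0,0],[-2,1,0],[-5,-3,1]] U=[[-1,4,5],[0,-3,-5],[0,0,-3]]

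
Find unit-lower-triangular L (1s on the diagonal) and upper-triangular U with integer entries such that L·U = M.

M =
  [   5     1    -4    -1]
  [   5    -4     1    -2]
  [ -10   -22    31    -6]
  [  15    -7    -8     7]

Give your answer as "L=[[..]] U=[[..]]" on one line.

  r1 -= 1·r0 → [0,-5,5,-1]
  r2 -= -2·r0 → [0,-20,23,-8]
  r3 -= 3·r0 → [0,-10,4,10]
  r2 -= 4·r1 → [0,0,3,-4]
  r3 -= 2·r1 → [0,0,-6,12]
  r3 -= -2·r2 → [0,0,0,4]

L=[[1,0,0,0],[1,1,0,0],[-2,4,1,0],[3,2,-2,1]] U=[[5,1,-4,-1],[0,-5,5,-1],[0,0,3,-4],[0,0,0,4]]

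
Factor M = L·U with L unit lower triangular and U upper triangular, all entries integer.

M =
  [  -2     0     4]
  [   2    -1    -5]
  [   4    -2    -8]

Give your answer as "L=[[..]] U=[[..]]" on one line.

L=[[1,0,0],[-1,1,0],[-2,2,1]] U=[[-2,0,4],[0,-1,-1],[0,0,2]]

  R1 -= -1·R0 → [0,-1,-1]
  R2 -= -2·R0 → [0,-2,0]
  R2 -= 2·R1 → [0,0,2]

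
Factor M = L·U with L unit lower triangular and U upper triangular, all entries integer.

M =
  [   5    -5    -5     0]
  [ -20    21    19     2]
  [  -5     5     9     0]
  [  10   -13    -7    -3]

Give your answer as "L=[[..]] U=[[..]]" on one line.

  r1 -= -4·r0 → [0,1,-1,2]
  r2 -= -1·r0 → [0,0,4,0]
  r3 -= 2·r0 → [0,-3,3,-3]
  r2 -= 0·r1 → [0,0,4,0]
  r3 -= -3·r1 → [0,0,0,3]
  r3 -= 0·r2 → [0,0,0,3]

L=[[1,0,0,0],[-4,1,0,0],[-1,0,1,0],[2,-3,0,1]] U=[[5,-5,-5,0],[0,1,-1,2],[0,0,4,0],[0,0,0,3]]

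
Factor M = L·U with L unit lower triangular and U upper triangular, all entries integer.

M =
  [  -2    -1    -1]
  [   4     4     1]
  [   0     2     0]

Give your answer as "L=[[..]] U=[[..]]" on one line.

L=[[1,0,0],[-2,1,0],[0,1,1]] U=[[-2,-1,-1],[0,2,-1],[0,0,1]]

  r1 -= -2·r0 → [0,2,-1]
  r2 -= 0·r0 → [0,2,0]
  r2 -= 1·r1 → [0,0,1]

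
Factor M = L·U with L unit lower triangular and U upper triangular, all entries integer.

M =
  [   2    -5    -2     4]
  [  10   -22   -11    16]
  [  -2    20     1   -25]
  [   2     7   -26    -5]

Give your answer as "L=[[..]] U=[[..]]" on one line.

L=[[1,0,0,0],[5,1,0,0],[-1,5,1,0],[1,4,-5,1]] U=[[2,-5,-2,4],[0,3,-1,-4],[0,0,4,-1],[0,0,0,2]]

  row1 -= 5·row0 → [0,3,-1,-4]
  row2 -= -1·row0 → [0,15,-1,-21]
  row3 -= 1·row0 → [0,12,-24,-9]
  row2 -= 5·row1 → [0,0,4,-1]
  row3 -= 4·row1 → [0,0,-20,7]
  row3 -= -5·row2 → [0,0,0,2]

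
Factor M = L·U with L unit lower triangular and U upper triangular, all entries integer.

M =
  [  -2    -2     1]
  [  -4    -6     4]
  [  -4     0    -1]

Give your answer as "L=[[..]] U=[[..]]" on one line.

L=[[1,0,0],[2,1,0],[2,-2,1]] U=[[-2,-2,1],[0,-2,2],[0,0,1]]

  r1 -= 2·r0 → [0,-2,2]
  r2 -= 2·r0 → [0,4,-3]
  r2 -= -2·r1 → [0,0,1]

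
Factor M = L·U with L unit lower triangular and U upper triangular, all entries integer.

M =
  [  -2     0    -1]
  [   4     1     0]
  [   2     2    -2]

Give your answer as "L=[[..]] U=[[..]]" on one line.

  row1 -= -2·row0 → [0,1,-2]
  row2 -= -1·row0 → [0,2,-3]
  row2 -= 2·row1 → [0,0,1]

L=[[1,0,0],[-2,1,0],[-1,2,1]] U=[[-2,0,-1],[0,1,-2],[0,0,1]]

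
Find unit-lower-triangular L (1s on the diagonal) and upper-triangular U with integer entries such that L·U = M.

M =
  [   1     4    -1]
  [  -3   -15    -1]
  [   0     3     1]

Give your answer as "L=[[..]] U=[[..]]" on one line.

L=[[1,0,0],[-3,1,0],[0,-1,1]] U=[[1,4,-1],[0,-3,-4],[0,0,-3]]

  row1 -= -3·row0 → [0,-3,-4]
  row2 -= 0·row0 → [0,3,1]
  row2 -= -1·row1 → [0,0,-3]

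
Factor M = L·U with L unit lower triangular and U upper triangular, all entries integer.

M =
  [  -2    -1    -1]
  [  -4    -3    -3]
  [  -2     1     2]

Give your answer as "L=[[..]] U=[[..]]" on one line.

  R1 -= 2·R0 → [0,-1,-1]
  R2 -= 1·R0 → [0,2,3]
  R2 -= -2·R1 → [0,0,1]

L=[[1,0,0],[2,1,0],[1,-2,1]] U=[[-2,-1,-1],[0,-1,-1],[0,0,1]]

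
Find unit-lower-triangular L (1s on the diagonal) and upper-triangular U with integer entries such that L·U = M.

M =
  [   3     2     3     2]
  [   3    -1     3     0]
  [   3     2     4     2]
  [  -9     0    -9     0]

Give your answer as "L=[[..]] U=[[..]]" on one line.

  row1 -= 1·row0 → [0,-3,0,-2]
  row2 -= 1·row0 → [0,0,1,0]
  row3 -= -3·row0 → [0,6,0,6]
  row2 -= 0·row1 → [0,0,1,0]
  row3 -= -2·row1 → [0,0,0,2]
  row3 -= 0·row2 → [0,0,0,2]

L=[[1,0,0,0],[1,1,0,0],[1,0,1,0],[-3,-2,0,1]] U=[[3,2,3,2],[0,-3,0,-2],[0,0,1,0],[0,0,0,2]]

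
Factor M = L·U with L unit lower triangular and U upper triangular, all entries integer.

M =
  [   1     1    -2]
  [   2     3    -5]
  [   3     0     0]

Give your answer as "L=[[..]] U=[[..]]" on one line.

  row1 -= 2·row0 → [0,1,-1]
  row2 -= 3·row0 → [0,-3,6]
  row2 -= -3·row1 → [0,0,3]

L=[[1,0,0],[2,1,0],[3,-3,1]] U=[[1,1,-2],[0,1,-1],[0,0,3]]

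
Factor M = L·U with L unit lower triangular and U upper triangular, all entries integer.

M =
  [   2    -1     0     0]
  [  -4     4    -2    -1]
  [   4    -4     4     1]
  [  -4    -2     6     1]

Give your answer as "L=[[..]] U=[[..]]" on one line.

  row1 -= -2·row0 → [0,2,-2,-1]
  row2 -= 2·row0 → [0,-2,4,1]
  row3 -= -2·row0 → [0,-4,6,1]
  row2 -= -1·row1 → [0,0,2,0]
  row3 -= -2·row1 → [0,0,2,-1]
  row3 -= 1·row2 → [0,0,0,-1]

L=[[1,0,0,0],[-2,1,0,0],[2,-1,1,0],[-2,-2,1,1]] U=[[2,-1,0,0],[0,2,-2,-1],[0,0,2,0],[0,0,0,-1]]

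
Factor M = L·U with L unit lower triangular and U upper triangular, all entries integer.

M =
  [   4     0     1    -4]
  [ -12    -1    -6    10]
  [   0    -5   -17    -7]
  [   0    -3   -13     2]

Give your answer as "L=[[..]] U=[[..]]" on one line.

  r1 -= -3·r0 → [0,-1,-3,-2]
  r2 -= 0·r0 → [0,-5,-17,-7]
  r3 -= 0·r0 → [0,-3,-13,2]
  r2 -= 5·r1 → [0,0,-2,3]
  r3 -= 3·r1 → [0,0,-4,8]
  r3 -= 2·r2 → [0,0,0,2]

L=[[1,0,0,0],[-3,1,0,0],[0,5,1,0],[0,3,2,1]] U=[[4,0,1,-4],[0,-1,-3,-2],[0,0,-2,3],[0,0,0,2]]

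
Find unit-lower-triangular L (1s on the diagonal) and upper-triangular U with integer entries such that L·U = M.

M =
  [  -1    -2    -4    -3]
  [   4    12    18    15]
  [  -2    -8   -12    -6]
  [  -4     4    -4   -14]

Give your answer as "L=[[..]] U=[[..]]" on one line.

L=[[1,0,0,0],[-4,1,0,0],[2,-1,1,0],[4,3,-3,1]] U=[[-1,-2,-4,-3],[0,4,2,3],[0,0,-2,3],[0,0,0,-2]]

  r1 -= -4·r0 → [0,4,2,3]
  r2 -= 2·r0 → [0,-4,-4,0]
  r3 -= 4·r0 → [0,12,12,-2]
  r2 -= -1·r1 → [0,0,-2,3]
  r3 -= 3·r1 → [0,0,6,-11]
  r3 -= -3·r2 → [0,0,0,-2]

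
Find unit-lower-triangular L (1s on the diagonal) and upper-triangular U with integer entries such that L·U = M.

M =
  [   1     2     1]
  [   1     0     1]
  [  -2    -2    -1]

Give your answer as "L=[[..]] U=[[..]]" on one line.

L=[[1,0,0],[1,1,0],[-2,-1,1]] U=[[1,2,1],[0,-2,0],[0,0,1]]

  R1 -= 1·R0 → [0,-2,0]
  R2 -= -2·R0 → [0,2,1]
  R2 -= -1·R1 → [0,0,1]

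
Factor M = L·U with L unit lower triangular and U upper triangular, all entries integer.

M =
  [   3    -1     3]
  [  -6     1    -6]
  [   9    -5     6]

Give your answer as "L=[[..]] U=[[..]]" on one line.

  r1 -= -2·r0 → [0,-1,0]
  r2 -= 3·r0 → [0,-2,-3]
  r2 -= 2·r1 → [0,0,-3]

L=[[1,0,0],[-2,1,0],[3,2,1]] U=[[3,-1,3],[0,-1,0],[0,0,-3]]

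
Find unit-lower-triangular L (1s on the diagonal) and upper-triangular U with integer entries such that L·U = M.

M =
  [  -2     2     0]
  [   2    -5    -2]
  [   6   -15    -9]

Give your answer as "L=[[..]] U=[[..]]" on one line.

L=[[1,0,0],[-1,1,0],[-3,3,1]] U=[[-2,2,0],[0,-3,-2],[0,0,-3]]

  row1 -= -1·row0 → [0,-3,-2]
  row2 -= -3·row0 → [0,-9,-9]
  row2 -= 3·row1 → [0,0,-3]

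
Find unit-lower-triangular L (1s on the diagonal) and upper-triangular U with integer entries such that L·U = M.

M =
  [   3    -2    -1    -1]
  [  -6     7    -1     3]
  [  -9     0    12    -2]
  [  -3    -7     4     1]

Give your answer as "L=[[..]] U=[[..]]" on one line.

  row1 -= -2·row0 → [0,3,-3,1]
  row2 -= -3·row0 → [0,-6,9,-5]
  row3 -= -1·row0 → [0,-9,3,0]
  row2 -= -2·row1 → [0,0,3,-3]
  row3 -= -3·row1 → [0,0,-6,3]
  row3 -= -2·row2 → [0,0,0,-3]

L=[[1,0,0,0],[-2,1,0,0],[-3,-2,1,0],[-1,-3,-2,1]] U=[[3,-2,-1,-1],[0,3,-3,1],[0,0,3,-3],[0,0,0,-3]]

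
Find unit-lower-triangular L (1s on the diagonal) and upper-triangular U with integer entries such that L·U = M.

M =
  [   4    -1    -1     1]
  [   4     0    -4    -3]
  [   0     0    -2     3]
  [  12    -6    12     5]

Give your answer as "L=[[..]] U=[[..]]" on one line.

L=[[1,0,0,0],[1,1,0,0],[0,0,1,0],[3,-3,-3,1]] U=[[4,-1,-1,1],[0,1,-3,-4],[0,0,-2,3],[0,0,0,-1]]

  R1 -= 1·R0 → [0,1,-3,-4]
  R2 -= 0·R0 → [0,0,-2,3]
  R3 -= 3·R0 → [0,-3,15,2]
  R2 -= 0·R1 → [0,0,-2,3]
  R3 -= -3·R1 → [0,0,6,-10]
  R3 -= -3·R2 → [0,0,0,-1]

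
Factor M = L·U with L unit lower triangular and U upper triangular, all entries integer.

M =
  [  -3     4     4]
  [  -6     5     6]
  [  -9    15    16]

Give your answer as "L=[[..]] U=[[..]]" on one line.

  R1 -= 2·R0 → [0,-3,-2]
  R2 -= 3·R0 → [0,3,4]
  R2 -= -1·R1 → [0,0,2]

L=[[1,0,0],[2,1,0],[3,-1,1]] U=[[-3,4,4],[0,-3,-2],[0,0,2]]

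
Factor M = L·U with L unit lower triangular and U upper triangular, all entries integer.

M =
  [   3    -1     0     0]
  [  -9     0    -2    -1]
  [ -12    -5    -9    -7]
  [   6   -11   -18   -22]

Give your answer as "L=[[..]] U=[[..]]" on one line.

L=[[1,0,0,0],[-3,1,0,0],[-4,3,1,0],[2,3,4,1]] U=[[3,-1,0,0],[0,-3,-2,-1],[0,0,-3,-4],[0,0,0,-3]]

  r1 -= -3·r0 → [0,-3,-2,-1]
  r2 -= -4·r0 → [0,-9,-9,-7]
  r3 -= 2·r0 → [0,-9,-18,-22]
  r2 -= 3·r1 → [0,0,-3,-4]
  r3 -= 3·r1 → [0,0,-12,-19]
  r3 -= 4·r2 → [0,0,0,-3]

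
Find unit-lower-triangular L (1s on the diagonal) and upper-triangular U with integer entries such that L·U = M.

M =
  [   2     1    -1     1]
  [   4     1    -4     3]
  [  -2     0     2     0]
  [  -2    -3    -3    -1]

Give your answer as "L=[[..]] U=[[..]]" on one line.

  r1 -= 2·r0 → [0,-1,-2,1]
  r2 -= -1·r0 → [0,1,1,1]
  r3 -= -1·r0 → [0,-2,-4,0]
  r2 -= -1·r1 → [0,0,-1,2]
  r3 -= 2·r1 → [0,0,0,-2]
  r3 -= 0·r2 → [0,0,0,-2]

L=[[1,0,0,0],[2,1,0,0],[-1,-1,1,0],[-1,2,0,1]] U=[[2,1,-1,1],[0,-1,-2,1],[0,0,-1,2],[0,0,0,-2]]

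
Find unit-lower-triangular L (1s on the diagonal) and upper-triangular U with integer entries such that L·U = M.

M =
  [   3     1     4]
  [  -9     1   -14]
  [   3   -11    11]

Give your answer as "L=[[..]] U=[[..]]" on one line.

L=[[1,0,0],[-3,1,0],[1,-3,1]] U=[[3,1,4],[0,4,-2],[0,0,1]]

  row1 -= -3·row0 → [0,4,-2]
  row2 -= 1·row0 → [0,-12,7]
  row2 -= -3·row1 → [0,0,1]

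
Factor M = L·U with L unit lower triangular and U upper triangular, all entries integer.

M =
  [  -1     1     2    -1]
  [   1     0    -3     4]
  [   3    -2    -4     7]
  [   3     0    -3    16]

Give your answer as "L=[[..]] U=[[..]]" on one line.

  r1 -= -1·r0 → [0,1,-1,3]
  r2 -= -3·r0 → [0,1,2,4]
  r3 -= -3·r0 → [0,3,3,13]
  r2 -= 1·r1 → [0,0,3,1]
  r3 -= 3·r1 → [0,0,6,4]
  r3 -= 2·r2 → [0,0,0,2]

L=[[1,0,0,0],[-1,1,0,0],[-3,1,1,0],[-3,3,2,1]] U=[[-1,1,2,-1],[0,1,-1,3],[0,0,3,1],[0,0,0,2]]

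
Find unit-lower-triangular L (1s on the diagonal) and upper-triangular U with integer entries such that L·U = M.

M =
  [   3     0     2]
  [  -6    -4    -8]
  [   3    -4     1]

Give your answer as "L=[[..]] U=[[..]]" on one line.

L=[[1,0,0],[-2,1,0],[1,1,1]] U=[[3,0,2],[0,-4,-4],[0,0,3]]

  R1 -= -2·R0 → [0,-4,-4]
  R2 -= 1·R0 → [0,-4,-1]
  R2 -= 1·R1 → [0,0,3]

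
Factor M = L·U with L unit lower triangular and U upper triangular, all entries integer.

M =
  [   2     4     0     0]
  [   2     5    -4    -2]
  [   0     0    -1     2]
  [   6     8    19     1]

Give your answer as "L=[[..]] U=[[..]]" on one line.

  row1 -= 1·row0 → [0,1,-4,-2]
  row2 -= 0·row0 → [0,0,-1,2]
  row3 -= 3·row0 → [0,-4,19,1]
  row2 -= 0·row1 → [0,0,-1,2]
  row3 -= -4·row1 → [0,0,3,-7]
  row3 -= -3·row2 → [0,0,0,-1]

L=[[1,0,0,0],[1,1,0,0],[0,0,1,0],[3,-4,-3,1]] U=[[2,4,0,0],[0,1,-4,-2],[0,0,-1,2],[0,0,0,-1]]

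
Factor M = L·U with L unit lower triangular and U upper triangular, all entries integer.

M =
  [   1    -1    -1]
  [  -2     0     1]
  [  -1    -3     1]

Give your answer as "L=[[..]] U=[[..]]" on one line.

  R1 -= -2·R0 → [0,-2,-1]
  R2 -= -1·R0 → [0,-4,0]
  R2 -= 2·R1 → [0,0,2]

L=[[1,0,0],[-2,1,0],[-1,2,1]] U=[[1,-1,-1],[0,-2,-1],[0,0,2]]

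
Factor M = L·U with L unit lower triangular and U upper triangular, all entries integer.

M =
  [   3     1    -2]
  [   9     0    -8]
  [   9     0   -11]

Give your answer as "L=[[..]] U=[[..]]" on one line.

  r1 -= 3·r0 → [0,-3,-2]
  r2 -= 3·r0 → [0,-3,-5]
  r2 -= 1·r1 → [0,0,-3]

L=[[1,0,0],[3,1,0],[3,1,1]] U=[[3,1,-2],[0,-3,-2],[0,0,-3]]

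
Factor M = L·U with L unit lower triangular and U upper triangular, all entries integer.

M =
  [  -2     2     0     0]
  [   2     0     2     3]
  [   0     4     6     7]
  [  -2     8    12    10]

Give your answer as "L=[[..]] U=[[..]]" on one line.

L=[[1,0,0,0],[-1,1,0,0],[0,2,1,0],[1,3,3,1]] U=[[-2,2,0,0],[0,2,2,3],[0,0,2,1],[0,0,0,-2]]

  R1 -= -1·R0 → [0,2,2,3]
  R2 -= 0·R0 → [0,4,6,7]
  R3 -= 1·R0 → [0,6,12,10]
  R2 -= 2·R1 → [0,0,2,1]
  R3 -= 3·R1 → [0,0,6,1]
  R3 -= 3·R2 → [0,0,0,-2]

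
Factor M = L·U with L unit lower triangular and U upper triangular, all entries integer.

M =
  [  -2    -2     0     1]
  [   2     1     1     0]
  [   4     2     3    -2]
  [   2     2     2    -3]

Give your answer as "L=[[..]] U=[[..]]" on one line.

  r1 -= -1·r0 → [0,-1,1,1]
  r2 -= -2·r0 → [0,-2,3,0]
  r3 -= -1·r0 → [0,0,2,-2]
  r2 -= 2·r1 → [0,0,1,-2]
  r3 -= 0·r1 → [0,0,2,-2]
  r3 -= 2·r2 → [0,0,0,2]

L=[[1,0,0,0],[-1,1,0,0],[-2,2,1,0],[-1,0,2,1]] U=[[-2,-2,0,1],[0,-1,1,1],[0,0,1,-2],[0,0,0,2]]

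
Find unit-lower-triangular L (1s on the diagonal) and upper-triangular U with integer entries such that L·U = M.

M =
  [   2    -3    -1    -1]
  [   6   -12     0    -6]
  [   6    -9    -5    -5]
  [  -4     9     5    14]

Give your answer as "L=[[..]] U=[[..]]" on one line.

L=[[1,0,0,0],[3,1,0,0],[3,0,1,0],[-2,-1,-3,1]] U=[[2,-3,-1,-1],[0,-3,3,-3],[0,0,-2,-2],[0,0,0,3]]

  r1 -= 3·r0 → [0,-3,3,-3]
  r2 -= 3·r0 → [0,0,-2,-2]
  r3 -= -2·r0 → [0,3,3,12]
  r2 -= 0·r1 → [0,0,-2,-2]
  r3 -= -1·r1 → [0,0,6,9]
  r3 -= -3·r2 → [0,0,0,3]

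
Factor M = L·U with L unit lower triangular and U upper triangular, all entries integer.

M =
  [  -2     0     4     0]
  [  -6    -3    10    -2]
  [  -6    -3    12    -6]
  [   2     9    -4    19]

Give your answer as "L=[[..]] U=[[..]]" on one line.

  row1 -= 3·row0 → [0,-3,-2,-2]
  row2 -= 3·row0 → [0,-3,0,-6]
  row3 -= -1·row0 → [0,9,0,19]
  row2 -= 1·row1 → [0,0,2,-4]
  row3 -= -3·row1 → [0,0,-6,13]
  row3 -= -3·row2 → [0,0,0,1]

L=[[1,0,0,0],[3,1,0,0],[3,1,1,0],[-1,-3,-3,1]] U=[[-2,0,4,0],[0,-3,-2,-2],[0,0,2,-4],[0,0,0,1]]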